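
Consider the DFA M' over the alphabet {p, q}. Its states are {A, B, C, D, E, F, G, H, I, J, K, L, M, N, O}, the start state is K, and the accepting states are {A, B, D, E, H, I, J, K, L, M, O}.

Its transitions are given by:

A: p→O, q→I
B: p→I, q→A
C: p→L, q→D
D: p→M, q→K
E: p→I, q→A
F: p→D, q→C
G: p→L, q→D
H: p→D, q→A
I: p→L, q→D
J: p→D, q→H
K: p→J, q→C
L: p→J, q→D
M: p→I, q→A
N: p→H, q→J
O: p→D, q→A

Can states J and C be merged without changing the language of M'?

Reachable states from the start: {A,C,D,H,I,J,K,L,M,O}. Unreachable: {B,E,F,G,N} — drop them.
P0 = {A,D,H,I,J,K,L,M,O} | {C}.
Split {A,D,H,I,J,K,L,M,O} by δ(·,q) → {A,D,H,I,J,L,M,O} and {K}.
On input q, block {A,D,H,I,J,L,M,O} splits into {A,H,I,J,L,M,O} and {D}.
On input p, block {A,H,I,J,L,M,O} splits into {A,I,L,M} and {H,J,O}.
Refine {A,I,L,M} on symbol p: members go to different blocks, giving {A,L} and {I,M}.
On input q, block {A,L} splits into {A} and {L}.
Refine {H,J,O} on symbol q: members go to different blocks, giving {H,O} and {J}.
Split {I,M} by δ(·,p) → {I} and {M}.
Stable partition: {A} | {C} | {K} | {D} | {H,O} | {I} | {L} | {J} | {M} — 9 equivalence classes.
J and C end up in different blocks, so they are distinguishable. For instance, the string 'ε' is accepted from only J.

No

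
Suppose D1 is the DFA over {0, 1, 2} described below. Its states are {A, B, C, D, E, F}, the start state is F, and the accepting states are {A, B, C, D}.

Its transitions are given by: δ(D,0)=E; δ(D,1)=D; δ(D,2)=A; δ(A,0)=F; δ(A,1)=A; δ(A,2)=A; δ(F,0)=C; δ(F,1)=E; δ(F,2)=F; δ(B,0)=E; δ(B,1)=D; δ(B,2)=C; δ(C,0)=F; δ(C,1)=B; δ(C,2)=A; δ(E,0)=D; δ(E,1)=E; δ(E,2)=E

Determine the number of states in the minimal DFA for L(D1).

2

All states are reachable from the start state.
P0 = {A,B,C,D} | {E,F}.
The partition is now stable with 2 blocks: {A,B,C,D} | {E,F}.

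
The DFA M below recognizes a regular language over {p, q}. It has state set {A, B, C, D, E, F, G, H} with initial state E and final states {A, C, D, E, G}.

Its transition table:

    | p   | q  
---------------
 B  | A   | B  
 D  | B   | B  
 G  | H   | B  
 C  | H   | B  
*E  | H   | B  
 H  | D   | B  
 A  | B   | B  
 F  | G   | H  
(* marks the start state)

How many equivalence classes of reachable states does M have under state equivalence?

2

First remove the unreachable states {C,F,G}; 5 states remain.
Start with accepting vs non-accepting: {A,D,E} | {B,H}.
The partition is now stable with 2 blocks: {A,D,E} | {B,H}.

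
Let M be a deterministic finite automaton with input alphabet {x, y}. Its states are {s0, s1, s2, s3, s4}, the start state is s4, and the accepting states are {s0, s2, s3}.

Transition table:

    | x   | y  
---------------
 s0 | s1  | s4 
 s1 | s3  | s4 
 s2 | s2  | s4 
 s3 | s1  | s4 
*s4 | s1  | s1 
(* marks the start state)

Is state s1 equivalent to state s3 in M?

States {s0,s2} cannot be reached from the start state, so discard them.
P0 = {s3} | {s1,s4}.
Refine {s1,s4} on symbol x: members go to different blocks, giving {s1} and {s4}.
Stable partition: {s3} | {s1} | {s4} — 3 equivalence classes.
s1 and s3 end up in different blocks, so they are distinguishable. For instance, the string 'ε' is accepted from only s3.

No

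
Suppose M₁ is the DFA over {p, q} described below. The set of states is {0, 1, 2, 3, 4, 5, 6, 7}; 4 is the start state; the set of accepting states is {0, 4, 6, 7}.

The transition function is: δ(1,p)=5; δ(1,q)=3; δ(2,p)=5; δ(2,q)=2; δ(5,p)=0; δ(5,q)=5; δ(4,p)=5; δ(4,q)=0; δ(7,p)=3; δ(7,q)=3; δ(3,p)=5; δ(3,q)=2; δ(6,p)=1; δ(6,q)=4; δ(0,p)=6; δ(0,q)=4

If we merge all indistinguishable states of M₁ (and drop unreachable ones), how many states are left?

First remove the unreachable states {7}; 7 states remain.
Start with accepting vs non-accepting: {0,4,6} | {1,2,3,5}.
Refine {0,4,6} on symbol p: members go to different blocks, giving {4,6} and {0}.
On input q, block {4,6} splits into {4} and {6}.
On input p, block {1,2,3,5} splits into {1,2,3} and {5}.
No further refinement is possible. Final partition (5 blocks): {4} | {1,2,3} | {0} | {6} | {5}.

5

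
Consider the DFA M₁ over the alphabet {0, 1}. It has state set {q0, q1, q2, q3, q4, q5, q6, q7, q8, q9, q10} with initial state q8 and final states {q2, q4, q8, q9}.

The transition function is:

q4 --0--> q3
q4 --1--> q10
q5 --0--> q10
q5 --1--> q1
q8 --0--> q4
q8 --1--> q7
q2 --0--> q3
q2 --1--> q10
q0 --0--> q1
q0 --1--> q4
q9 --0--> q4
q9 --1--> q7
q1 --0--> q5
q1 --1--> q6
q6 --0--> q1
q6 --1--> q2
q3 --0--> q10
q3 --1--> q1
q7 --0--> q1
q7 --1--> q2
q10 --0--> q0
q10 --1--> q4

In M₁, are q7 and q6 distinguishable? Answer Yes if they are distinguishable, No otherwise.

No

Reachable states from the start: {q0,q1,q2,q3,q4,q5,q6,q7,q8,q10}. Unreachable: {q9} — drop them.
Initial partition by acceptance: {q2,q4,q8} | {q0,q1,q3,q5,q6,q7,q10}.
Refine {q2,q4,q8} on symbol 0: members go to different blocks, giving {q2,q4} and {q8}.
Split {q0,q1,q3,q5,q6,q7,q10} by δ(·,1) → {q0,q6,q7,q10} and {q1,q3,q5}.
On input 0, block {q0,q6,q7,q10} splits into {q0,q6,q7} and {q10}.
Refine {q1,q3,q5} on symbol 0: members go to different blocks, giving {q3,q5} and {q1}.
The partition is now stable with 6 blocks: {q2,q4} | {q0,q6,q7} | {q8} | {q3,q5} | {q10} | {q1}.
q7 and q6 lie in the same block of the stable partition, so they are equivalent — no string distinguishes them.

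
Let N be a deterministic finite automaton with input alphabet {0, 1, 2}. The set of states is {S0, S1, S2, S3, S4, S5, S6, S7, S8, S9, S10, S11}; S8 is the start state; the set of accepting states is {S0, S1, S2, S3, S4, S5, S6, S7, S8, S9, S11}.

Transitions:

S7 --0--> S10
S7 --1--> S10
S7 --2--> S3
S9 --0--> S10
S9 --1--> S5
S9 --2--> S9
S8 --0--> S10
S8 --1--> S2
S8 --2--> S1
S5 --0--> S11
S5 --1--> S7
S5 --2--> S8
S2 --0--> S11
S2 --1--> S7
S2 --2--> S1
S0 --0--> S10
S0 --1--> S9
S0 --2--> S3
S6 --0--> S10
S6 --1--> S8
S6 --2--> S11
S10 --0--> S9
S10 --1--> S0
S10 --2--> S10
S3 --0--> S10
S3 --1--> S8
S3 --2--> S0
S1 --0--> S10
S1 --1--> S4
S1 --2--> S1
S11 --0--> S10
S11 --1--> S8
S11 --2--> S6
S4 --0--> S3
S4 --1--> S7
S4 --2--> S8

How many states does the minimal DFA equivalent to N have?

All states are reachable from the start state.
Start with accepting vs non-accepting: {S0,S1,S2,S3,S4,S5,S6,S7,S8,S9,S11} | {S10}.
Refine {S0,S1,S2,S3,S4,S5,S6,S7,S8,S9,S11} on symbol 0: members go to different blocks, giving {S0,S1,S3,S6,S7,S8,S9,S11} and {S2,S4,S5}.
Split {S0,S1,S3,S6,S7,S8,S9,S11} by δ(·,1) → {S0,S3,S6,S11} and {S1,S8,S9} and {S7}.
Stable partition: {S0,S3,S6,S11} | {S10} | {S2,S4,S5} | {S1,S8,S9} | {S7} — 5 equivalence classes.

5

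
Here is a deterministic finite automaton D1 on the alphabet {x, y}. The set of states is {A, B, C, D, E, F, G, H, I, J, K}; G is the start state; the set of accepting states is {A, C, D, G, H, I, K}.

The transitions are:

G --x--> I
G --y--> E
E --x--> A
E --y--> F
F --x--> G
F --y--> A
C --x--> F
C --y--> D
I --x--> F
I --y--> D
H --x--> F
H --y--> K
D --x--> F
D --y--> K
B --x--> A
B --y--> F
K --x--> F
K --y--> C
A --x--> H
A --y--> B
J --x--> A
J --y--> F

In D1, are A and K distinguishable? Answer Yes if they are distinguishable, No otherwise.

Yes

Reachable states from the start: {A,B,C,D,E,F,G,H,I,K}. Unreachable: {J} — drop them.
P0 = {A,C,D,G,H,I,K} | {B,E,F}.
On input x, block {A,C,D,G,H,I,K} splits into {C,D,H,I,K} and {A,G}.
On input y, block {B,E,F} splits into {B,E} and {F}.
The partition is now stable with 4 blocks: {C,D,H,I,K} | {B,E} | {A,G} | {F}.
A and K end up in different blocks, so they are distinguishable. For instance, the string 'x' is accepted from only A.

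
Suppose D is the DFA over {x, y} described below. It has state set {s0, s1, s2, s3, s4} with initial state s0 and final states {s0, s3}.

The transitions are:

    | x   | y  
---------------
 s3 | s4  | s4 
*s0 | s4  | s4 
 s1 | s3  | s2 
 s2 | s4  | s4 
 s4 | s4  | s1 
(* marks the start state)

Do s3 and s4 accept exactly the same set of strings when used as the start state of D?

Start with accepting vs non-accepting: {s0,s3} | {s1,s2,s4}.
On input x, block {s1,s2,s4} splits into {s2,s4} and {s1}.
Split {s2,s4} by δ(·,y) → {s2} and {s4}.
No further refinement is possible. Final partition (4 blocks): {s0,s3} | {s2} | {s1} | {s4}.
s3 and s4 end up in different blocks, so they are distinguishable. For instance, the string 'ε' is accepted from only s3.

No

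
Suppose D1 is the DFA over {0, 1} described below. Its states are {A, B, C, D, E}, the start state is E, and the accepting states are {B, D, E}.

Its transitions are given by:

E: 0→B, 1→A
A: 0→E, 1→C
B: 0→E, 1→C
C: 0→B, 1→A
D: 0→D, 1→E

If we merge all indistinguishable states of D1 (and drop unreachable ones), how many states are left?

First remove the unreachable states {D}; 4 states remain.
P0 = {B,E} | {A,C}.
The partition is now stable with 2 blocks: {B,E} | {A,C}.

2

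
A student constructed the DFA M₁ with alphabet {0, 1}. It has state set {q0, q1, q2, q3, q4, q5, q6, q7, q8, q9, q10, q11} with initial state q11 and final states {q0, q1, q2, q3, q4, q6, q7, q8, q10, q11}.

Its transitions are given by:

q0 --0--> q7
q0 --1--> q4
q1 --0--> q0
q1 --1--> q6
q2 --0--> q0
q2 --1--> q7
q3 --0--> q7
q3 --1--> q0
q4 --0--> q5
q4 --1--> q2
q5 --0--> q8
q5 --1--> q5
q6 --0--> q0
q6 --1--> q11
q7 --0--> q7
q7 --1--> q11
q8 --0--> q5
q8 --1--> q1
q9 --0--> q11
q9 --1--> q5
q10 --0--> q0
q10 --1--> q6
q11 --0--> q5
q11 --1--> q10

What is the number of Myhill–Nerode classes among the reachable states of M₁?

States {q3,q9} cannot be reached from the start state, so discard them.
Start with accepting vs non-accepting: {q0,q1,q2,q4,q6,q7,q8,q10,q11} | {q5}.
Refine {q0,q1,q2,q4,q6,q7,q8,q10,q11} on symbol 0: members go to different blocks, giving {q0,q1,q2,q6,q7,q10} and {q4,q8,q11}.
Split {q0,q1,q2,q6,q7,q10} by δ(·,1) → {q0,q6,q7} and {q1,q2,q10}.
No further refinement is possible. Final partition (4 blocks): {q0,q6,q7} | {q5} | {q4,q8,q11} | {q1,q2,q10}.

4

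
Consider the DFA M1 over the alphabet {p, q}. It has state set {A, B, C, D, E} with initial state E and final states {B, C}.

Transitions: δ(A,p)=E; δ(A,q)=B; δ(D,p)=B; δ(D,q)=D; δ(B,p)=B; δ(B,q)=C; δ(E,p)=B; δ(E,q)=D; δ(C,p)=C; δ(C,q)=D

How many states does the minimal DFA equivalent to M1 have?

States {A} cannot be reached from the start state, so discard them.
P0 = {B,C} | {D,E}.
Refine {B,C} on symbol q: members go to different blocks, giving {B} and {C}.
The partition is now stable with 3 blocks: {B} | {D,E} | {C}.

3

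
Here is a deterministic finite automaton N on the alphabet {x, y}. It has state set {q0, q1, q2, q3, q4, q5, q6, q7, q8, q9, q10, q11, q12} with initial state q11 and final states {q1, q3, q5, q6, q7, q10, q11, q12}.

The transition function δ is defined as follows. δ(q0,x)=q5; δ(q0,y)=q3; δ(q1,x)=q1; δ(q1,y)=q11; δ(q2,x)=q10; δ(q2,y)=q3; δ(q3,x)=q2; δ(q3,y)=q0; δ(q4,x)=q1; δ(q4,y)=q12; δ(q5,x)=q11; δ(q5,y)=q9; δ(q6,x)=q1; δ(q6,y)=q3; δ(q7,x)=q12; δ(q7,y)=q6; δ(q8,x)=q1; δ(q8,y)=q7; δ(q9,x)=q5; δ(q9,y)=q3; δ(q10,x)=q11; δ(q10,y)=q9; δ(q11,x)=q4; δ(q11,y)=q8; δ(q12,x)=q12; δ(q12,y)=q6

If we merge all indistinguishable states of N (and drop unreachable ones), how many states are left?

8

Every state is reachable, so we keep all 13.
Start with accepting vs non-accepting: {q1,q3,q5,q6,q7,q10,q11,q12} | {q0,q2,q4,q8,q9}.
Refine {q1,q3,q5,q6,q7,q10,q11,q12} on symbol x: members go to different blocks, giving {q1,q5,q6,q7,q10,q12} and {q3,q11}.
Split {q1,q5,q6,q7,q10,q12} by δ(·,x) → {q1,q6,q7,q12} and {q5,q10}.
On input y, block {q1,q6,q7,q12} splits into {q1,q6} and {q7,q12}.
Split {q0,q2,q4,q8,q9} by δ(·,x) → {q0,q2,q9} and {q4,q8}.
Refine {q3,q11} on symbol x: members go to different blocks, giving {q3} and {q11}.
Split {q1,q6} by δ(·,y) → {q1} and {q6}.
Stable partition: {q1} | {q0,q2,q9} | {q3} | {q5,q10} | {q7,q12} | {q4,q8} | {q11} | {q6} — 8 equivalence classes.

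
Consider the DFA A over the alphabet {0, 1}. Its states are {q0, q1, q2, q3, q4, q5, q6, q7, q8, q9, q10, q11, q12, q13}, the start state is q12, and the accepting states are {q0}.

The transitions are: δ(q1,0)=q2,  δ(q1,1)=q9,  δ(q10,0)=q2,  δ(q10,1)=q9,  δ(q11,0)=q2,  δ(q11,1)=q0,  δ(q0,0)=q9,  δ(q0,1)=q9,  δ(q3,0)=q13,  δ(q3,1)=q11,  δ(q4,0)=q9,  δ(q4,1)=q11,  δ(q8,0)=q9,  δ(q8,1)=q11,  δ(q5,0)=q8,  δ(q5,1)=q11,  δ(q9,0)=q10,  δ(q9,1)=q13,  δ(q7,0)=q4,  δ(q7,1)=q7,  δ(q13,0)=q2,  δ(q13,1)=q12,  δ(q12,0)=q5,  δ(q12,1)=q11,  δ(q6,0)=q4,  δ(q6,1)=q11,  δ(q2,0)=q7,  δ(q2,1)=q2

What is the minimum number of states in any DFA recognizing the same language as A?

First remove the unreachable states {q1,q3,q6}; 11 states remain.
Initial partition by acceptance: {q0} | {q2,q4,q5,q7,q8,q9,q10,q11,q12,q13}.
Split {q2,q4,q5,q7,q8,q9,q10,q11,q12,q13} by δ(·,1) → {q2,q4,q5,q7,q8,q9,q10,q12,q13} and {q11}.
Refine {q2,q4,q5,q7,q8,q9,q10,q12,q13} on symbol 1: members go to different blocks, giving {q2,q7,q9,q10,q13} and {q4,q5,q8,q12}.
On input 0, block {q2,q7,q9,q10,q13} splits into {q2,q9,q10,q13} and {q7}.
On input 0, block {q2,q9,q10,q13} splits into {q9,q10,q13} and {q2}.
Split {q9,q10,q13} by δ(·,0) → {q10,q13} and {q9}.
On input 1, block {q10,q13} splits into {q10} and {q13}.
On input 0, block {q4,q5,q8,q12} splits into {q4,q8} and {q5,q12}.
Split {q5,q12} by δ(·,0) → {q5} and {q12}.
The partition is now stable with 10 blocks: {q0} | {q10} | {q11} | {q4,q8} | {q7} | {q2} | {q9} | {q13} | {q5} | {q12}.

10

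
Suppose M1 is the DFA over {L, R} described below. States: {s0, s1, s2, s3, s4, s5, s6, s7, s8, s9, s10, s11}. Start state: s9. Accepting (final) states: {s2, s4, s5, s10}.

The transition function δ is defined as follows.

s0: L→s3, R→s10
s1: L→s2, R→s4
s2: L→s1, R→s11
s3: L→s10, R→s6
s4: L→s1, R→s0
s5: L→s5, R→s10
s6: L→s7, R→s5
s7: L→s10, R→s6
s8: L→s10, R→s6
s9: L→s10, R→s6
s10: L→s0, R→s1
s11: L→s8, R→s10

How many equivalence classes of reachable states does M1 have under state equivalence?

7

Every state is reachable, so we keep all 12.
Initial partition by acceptance: {s2,s4,s5,s10} | {s0,s1,s3,s6,s7,s8,s9,s11}.
Split {s2,s4,s5,s10} by δ(·,L) → {s2,s4,s10} and {s5}.
Split {s0,s1,s3,s6,s7,s8,s9,s11} by δ(·,L) → {s1,s3,s7,s8,s9} and {s0,s6,s11}.
Split {s2,s4,s10} by δ(·,L) → {s2,s4} and {s10}.
Refine {s1,s3,s7,s8,s9} on symbol L: members go to different blocks, giving {s3,s7,s8,s9} and {s1}.
Split {s0,s6,s11} by δ(·,R) → {s0,s11} and {s6}.
Stable partition: {s2,s4} | {s3,s7,s8,s9} | {s5} | {s0,s11} | {s10} | {s1} | {s6} — 7 equivalence classes.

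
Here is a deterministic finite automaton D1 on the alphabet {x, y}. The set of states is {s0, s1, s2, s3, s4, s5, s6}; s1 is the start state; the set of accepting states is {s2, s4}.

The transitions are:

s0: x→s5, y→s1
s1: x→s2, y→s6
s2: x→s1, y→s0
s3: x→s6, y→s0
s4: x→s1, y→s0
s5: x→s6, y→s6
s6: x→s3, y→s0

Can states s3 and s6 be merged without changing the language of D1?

Yes

States {s4} cannot be reached from the start state, so discard them.
Start with accepting vs non-accepting: {s2} | {s0,s1,s3,s5,s6}.
On input x, block {s0,s1,s3,s5,s6} splits into {s0,s3,s5,s6} and {s1}.
Split {s0,s3,s5,s6} by δ(·,y) → {s3,s5,s6} and {s0}.
Refine {s3,s5,s6} on symbol y: members go to different blocks, giving {s3,s6} and {s5}.
The partition is now stable with 5 blocks: {s2} | {s3,s6} | {s1} | {s0} | {s5}.
s3 and s6 lie in the same block of the stable partition, so they are equivalent — no string distinguishes them.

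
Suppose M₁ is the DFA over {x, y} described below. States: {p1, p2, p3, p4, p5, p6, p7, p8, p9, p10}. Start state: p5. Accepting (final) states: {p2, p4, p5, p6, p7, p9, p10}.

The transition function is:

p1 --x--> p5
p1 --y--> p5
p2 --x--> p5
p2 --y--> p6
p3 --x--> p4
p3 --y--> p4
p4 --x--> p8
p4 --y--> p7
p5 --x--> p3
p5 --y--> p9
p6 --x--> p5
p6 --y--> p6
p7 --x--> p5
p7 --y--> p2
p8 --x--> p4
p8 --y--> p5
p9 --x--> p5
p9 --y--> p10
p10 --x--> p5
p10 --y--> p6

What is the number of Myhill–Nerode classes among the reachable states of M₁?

First remove the unreachable states {p1}; 9 states remain.
Start with accepting vs non-accepting: {p2,p4,p5,p6,p7,p9,p10} | {p3,p8}.
On input x, block {p2,p4,p5,p6,p7,p9,p10} splits into {p2,p6,p7,p9,p10} and {p4,p5}.
Stable partition: {p2,p6,p7,p9,p10} | {p3,p8} | {p4,p5} — 3 equivalence classes.

3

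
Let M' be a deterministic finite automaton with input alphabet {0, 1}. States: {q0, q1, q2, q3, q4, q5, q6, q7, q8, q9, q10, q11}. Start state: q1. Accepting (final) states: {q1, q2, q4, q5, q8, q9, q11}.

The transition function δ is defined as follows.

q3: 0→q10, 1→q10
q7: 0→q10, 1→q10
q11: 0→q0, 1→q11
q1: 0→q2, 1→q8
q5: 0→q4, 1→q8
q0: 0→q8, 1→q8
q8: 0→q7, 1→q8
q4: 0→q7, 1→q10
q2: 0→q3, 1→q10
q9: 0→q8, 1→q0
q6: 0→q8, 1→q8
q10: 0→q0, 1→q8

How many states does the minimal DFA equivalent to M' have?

6

Reachable states from the start: {q0,q1,q2,q3,q7,q8,q10}. Unreachable: {q4,q5,q6,q9,q11} — drop them.
P0 = {q1,q2,q8} | {q0,q3,q7,q10}.
Split {q1,q2,q8} by δ(·,0) → {q2,q8} and {q1}.
Refine {q2,q8} on symbol 1: members go to different blocks, giving {q2} and {q8}.
Refine {q0,q3,q7,q10} on symbol 0: members go to different blocks, giving {q3,q7,q10} and {q0}.
Refine {q3,q7,q10} on symbol 0: members go to different blocks, giving {q3,q7} and {q10}.
The partition is now stable with 6 blocks: {q2} | {q3,q7} | {q1} | {q8} | {q0} | {q10}.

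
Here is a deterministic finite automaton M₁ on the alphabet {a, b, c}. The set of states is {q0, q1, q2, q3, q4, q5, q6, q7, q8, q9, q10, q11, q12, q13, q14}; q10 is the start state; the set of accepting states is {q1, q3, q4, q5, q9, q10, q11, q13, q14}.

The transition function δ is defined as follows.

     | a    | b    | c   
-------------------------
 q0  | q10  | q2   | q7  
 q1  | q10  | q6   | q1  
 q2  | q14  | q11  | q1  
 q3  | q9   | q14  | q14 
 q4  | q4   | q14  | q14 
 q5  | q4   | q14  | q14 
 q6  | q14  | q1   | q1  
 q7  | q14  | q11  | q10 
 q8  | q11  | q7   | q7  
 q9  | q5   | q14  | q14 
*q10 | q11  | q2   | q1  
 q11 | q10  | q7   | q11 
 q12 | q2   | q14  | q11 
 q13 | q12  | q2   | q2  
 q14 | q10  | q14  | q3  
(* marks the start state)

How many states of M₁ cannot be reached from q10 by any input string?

No path from q10 leads to q0, q8, q12, q13; the other 11 states are all reachable.

4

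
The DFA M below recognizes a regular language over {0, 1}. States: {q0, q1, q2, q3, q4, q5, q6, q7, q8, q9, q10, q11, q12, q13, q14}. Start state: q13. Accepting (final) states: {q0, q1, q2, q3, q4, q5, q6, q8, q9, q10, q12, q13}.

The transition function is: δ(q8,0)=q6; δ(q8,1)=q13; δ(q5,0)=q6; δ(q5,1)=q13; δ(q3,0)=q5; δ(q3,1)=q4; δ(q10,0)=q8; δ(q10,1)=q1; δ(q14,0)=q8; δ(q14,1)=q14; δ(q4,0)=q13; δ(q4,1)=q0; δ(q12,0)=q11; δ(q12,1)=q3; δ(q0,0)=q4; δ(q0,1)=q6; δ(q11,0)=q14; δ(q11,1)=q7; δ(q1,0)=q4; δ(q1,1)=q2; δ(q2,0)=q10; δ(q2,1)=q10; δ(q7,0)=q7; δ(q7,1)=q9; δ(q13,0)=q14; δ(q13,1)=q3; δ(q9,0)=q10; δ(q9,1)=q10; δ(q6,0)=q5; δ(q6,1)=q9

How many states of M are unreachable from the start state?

No path from q13 leads to q7, q11, q12; the other 12 states are all reachable.

3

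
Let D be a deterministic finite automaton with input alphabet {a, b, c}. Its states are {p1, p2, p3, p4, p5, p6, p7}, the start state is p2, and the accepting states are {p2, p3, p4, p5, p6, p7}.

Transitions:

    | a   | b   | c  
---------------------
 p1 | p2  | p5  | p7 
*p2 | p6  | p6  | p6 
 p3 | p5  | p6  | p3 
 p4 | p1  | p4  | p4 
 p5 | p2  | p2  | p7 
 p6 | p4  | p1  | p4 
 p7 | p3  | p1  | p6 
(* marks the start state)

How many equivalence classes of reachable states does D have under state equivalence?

P0 = {p2,p3,p4,p5,p6,p7} | {p1}.
On input a, block {p2,p3,p4,p5,p6,p7} splits into {p2,p3,p5,p6,p7} and {p4}.
On input a, block {p2,p3,p5,p6,p7} splits into {p2,p3,p5,p7} and {p6}.
On input a, block {p2,p3,p5,p7} splits into {p3,p5,p7} and {p2}.
Split {p3,p5,p7} by δ(·,a) → {p3,p7} and {p5}.
Split {p3,p7} by δ(·,a) → {p3} and {p7}.
Stable partition: {p3} | {p1} | {p4} | {p6} | {p2} | {p5} | {p7} — 7 equivalence classes.

7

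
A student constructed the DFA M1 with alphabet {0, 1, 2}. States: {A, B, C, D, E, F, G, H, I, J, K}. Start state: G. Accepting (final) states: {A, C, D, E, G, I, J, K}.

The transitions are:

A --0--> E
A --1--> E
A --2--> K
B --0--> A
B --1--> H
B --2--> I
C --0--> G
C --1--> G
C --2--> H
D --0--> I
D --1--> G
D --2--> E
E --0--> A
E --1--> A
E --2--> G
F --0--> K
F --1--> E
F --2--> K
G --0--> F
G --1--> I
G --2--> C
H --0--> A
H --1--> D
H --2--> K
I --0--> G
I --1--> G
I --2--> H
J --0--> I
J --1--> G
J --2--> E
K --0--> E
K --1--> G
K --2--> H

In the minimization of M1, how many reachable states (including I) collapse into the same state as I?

States {B,J} cannot be reached from the start state, so discard them.
Initial partition by acceptance: {A,C,D,E,G,I,K} | {F,H}.
On input 0, block {A,C,D,E,G,I,K} splits into {A,C,D,E,I,K} and {G}.
Split {A,C,D,E,I,K} by δ(·,0) → {A,D,E,K} and {C,I}.
On input 0, block {A,D,E,K} splits into {A,E,K} and {D}.
Refine {A,E,K} on symbol 1: members go to different blocks, giving {A,E} and {K}.
Split {A,E} by δ(·,2) → {A} and {E}.
Split {F,H} by δ(·,0) → {F} and {H}.
Stable partition: {A} | {F} | {G} | {C,I} | {D} | {K} | {E} | {H} — 8 equivalence classes.
State I belongs to the block {C,I}, which has 2 states.

2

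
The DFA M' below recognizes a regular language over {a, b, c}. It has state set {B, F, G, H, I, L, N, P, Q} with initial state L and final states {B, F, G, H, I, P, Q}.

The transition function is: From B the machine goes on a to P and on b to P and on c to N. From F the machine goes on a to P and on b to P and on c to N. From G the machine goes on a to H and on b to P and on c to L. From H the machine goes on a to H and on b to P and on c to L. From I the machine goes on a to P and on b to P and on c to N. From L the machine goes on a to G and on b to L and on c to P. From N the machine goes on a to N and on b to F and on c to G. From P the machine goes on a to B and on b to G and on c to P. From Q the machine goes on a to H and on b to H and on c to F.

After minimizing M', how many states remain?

First remove the unreachable states {I,Q}; 7 states remain.
P0 = {B,F,G,H,P} | {L,N}.
On input c, block {B,F,G,H,P} splits into {B,F,G,H} and {P}.
On input a, block {B,F,G,H} splits into {B,F} and {G,H}.
On input a, block {L,N} splits into {L} and {N}.
No further refinement is possible. Final partition (5 blocks): {B,F} | {L} | {P} | {G,H} | {N}.

5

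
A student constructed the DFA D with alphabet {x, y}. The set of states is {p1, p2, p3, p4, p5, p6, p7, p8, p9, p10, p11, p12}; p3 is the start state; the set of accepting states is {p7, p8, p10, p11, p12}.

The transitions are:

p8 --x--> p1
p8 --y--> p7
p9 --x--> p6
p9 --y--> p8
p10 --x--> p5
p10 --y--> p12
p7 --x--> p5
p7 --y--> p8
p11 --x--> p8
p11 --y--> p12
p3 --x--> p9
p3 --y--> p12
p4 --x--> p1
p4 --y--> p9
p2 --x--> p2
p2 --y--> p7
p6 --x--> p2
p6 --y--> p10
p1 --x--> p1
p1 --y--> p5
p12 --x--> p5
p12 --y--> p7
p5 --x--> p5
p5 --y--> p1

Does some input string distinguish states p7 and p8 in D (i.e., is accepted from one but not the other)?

No

First remove the unreachable states {p4,p11}; 10 states remain.
Initial partition by acceptance: {p7,p8,p10,p12} | {p1,p2,p3,p5,p6,p9}.
Split {p1,p2,p3,p5,p6,p9} by δ(·,y) → {p2,p3,p6,p9} and {p1,p5}.
No further refinement is possible. Final partition (3 blocks): {p7,p8,p10,p12} | {p2,p3,p6,p9} | {p1,p5}.
p7 and p8 lie in the same block of the stable partition, so they are equivalent — no string distinguishes them.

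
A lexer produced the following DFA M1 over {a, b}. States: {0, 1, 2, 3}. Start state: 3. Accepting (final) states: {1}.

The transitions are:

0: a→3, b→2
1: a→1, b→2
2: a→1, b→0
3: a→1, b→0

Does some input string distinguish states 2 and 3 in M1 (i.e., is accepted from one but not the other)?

All states are reachable from the start state.
Initial partition by acceptance: {1} | {0,2,3}.
On input a, block {0,2,3} splits into {2,3} and {0}.
No further refinement is possible. Final partition (3 blocks): {1} | {2,3} | {0}.
2 and 3 lie in the same block of the stable partition, so they are equivalent — no string distinguishes them.

No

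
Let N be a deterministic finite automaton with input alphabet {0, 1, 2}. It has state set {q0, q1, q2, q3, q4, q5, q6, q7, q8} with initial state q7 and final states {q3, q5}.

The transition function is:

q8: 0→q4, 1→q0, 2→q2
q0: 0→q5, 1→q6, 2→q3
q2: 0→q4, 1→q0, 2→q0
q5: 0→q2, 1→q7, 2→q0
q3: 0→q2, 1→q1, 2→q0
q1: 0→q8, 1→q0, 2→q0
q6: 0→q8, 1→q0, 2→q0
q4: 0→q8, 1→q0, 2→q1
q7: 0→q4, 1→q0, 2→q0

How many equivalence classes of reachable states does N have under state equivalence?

4

Every state is reachable, so we keep all 9.
Initial partition by acceptance: {q3,q5} | {q0,q1,q2,q4,q6,q7,q8}.
On input 0, block {q0,q1,q2,q4,q6,q7,q8} splits into {q1,q2,q4,q6,q7,q8} and {q0}.
Refine {q1,q2,q4,q6,q7,q8} on symbol 2: members go to different blocks, giving {q1,q2,q6,q7} and {q4,q8}.
The partition is now stable with 4 blocks: {q3,q5} | {q1,q2,q6,q7} | {q0} | {q4,q8}.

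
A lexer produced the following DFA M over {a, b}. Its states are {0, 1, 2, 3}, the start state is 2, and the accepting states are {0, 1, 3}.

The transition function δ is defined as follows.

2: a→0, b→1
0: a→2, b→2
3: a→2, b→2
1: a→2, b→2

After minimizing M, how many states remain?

2

States {3} cannot be reached from the start state, so discard them.
Initial partition by acceptance: {0,1} | {2}.
Stable partition: {0,1} | {2} — 2 equivalence classes.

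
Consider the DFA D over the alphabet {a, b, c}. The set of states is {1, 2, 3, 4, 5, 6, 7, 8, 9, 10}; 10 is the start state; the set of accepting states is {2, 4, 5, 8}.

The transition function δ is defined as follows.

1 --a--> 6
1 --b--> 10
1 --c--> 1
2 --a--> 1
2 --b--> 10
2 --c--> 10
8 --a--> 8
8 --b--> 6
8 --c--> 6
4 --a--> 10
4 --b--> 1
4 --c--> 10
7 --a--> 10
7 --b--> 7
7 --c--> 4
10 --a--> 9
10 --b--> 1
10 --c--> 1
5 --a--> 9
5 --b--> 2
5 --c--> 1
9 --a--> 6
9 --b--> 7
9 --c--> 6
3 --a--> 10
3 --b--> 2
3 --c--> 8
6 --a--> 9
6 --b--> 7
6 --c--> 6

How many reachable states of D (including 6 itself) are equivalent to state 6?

Reachable states from the start: {1,4,6,7,9,10}. Unreachable: {2,3,5,8} — drop them.
Start with accepting vs non-accepting: {4} | {1,6,7,9,10}.
On input c, block {1,6,7,9,10} splits into {1,6,9,10} and {7}.
Refine {1,6,9,10} on symbol b: members go to different blocks, giving {1,10} and {6,9}.
No further refinement is possible. Final partition (4 blocks): {4} | {1,10} | {7} | {6,9}.
State 6 belongs to the block {6,9}, which has 2 states.

2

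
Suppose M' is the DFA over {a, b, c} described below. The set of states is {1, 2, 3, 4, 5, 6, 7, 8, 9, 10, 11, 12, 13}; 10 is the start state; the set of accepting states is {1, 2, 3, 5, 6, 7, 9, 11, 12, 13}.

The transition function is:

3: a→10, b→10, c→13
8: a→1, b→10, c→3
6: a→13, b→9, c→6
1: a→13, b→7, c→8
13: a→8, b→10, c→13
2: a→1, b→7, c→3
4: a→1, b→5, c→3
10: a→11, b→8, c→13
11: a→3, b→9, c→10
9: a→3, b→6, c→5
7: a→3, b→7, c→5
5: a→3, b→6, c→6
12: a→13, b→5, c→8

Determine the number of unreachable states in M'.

3

BFS from 10 reaches {1, 3, 5, 6, 7, 8, 9, 10, 11, 13}; the 3 state(s) 2, 4, 12 are never visited.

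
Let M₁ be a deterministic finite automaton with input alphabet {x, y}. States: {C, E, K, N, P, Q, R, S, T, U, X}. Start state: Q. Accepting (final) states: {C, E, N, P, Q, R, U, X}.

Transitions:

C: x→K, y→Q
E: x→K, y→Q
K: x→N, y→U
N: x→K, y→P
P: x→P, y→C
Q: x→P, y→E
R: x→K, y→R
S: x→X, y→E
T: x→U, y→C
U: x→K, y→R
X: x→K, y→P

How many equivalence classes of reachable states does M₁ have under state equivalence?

First remove the unreachable states {S,T,X}; 8 states remain.
Start with accepting vs non-accepting: {C,E,N,P,Q,R,U} | {K}.
Refine {C,E,N,P,Q,R,U} on symbol x: members go to different blocks, giving {C,E,N,R,U} and {P,Q}.
On input y, block {C,E,N,R,U} splits into {C,E,N} and {R,U}.
The partition is now stable with 4 blocks: {C,E,N} | {K} | {P,Q} | {R,U}.

4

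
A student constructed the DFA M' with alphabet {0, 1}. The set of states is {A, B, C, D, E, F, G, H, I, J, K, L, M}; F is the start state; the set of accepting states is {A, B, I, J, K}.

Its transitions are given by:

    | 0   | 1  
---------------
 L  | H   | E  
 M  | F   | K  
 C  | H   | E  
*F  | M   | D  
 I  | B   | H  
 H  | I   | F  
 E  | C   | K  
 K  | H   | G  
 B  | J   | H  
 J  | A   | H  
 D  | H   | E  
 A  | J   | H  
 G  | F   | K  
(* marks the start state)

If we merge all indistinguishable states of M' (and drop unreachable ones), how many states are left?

7

States {L} cannot be reached from the start state, so discard them.
P0 = {A,B,I,J,K} | {C,D,E,F,G,H,M}.
On input 0, block {A,B,I,J,K} splits into {A,B,I,J} and {K}.
Refine {C,D,E,F,G,H,M} on symbol 0: members go to different blocks, giving {C,D,E,F,G,M} and {H}.
Refine {C,D,E,F,G,M} on symbol 0: members go to different blocks, giving {E,F,G,M} and {C,D}.
Refine {E,F,G,M} on symbol 0: members go to different blocks, giving {F,G,M} and {E}.
Refine {F,G,M} on symbol 1: members go to different blocks, giving {G,M} and {F}.
Stable partition: {A,B,I,J} | {G,M} | {K} | {H} | {C,D} | {E} | {F} — 7 equivalence classes.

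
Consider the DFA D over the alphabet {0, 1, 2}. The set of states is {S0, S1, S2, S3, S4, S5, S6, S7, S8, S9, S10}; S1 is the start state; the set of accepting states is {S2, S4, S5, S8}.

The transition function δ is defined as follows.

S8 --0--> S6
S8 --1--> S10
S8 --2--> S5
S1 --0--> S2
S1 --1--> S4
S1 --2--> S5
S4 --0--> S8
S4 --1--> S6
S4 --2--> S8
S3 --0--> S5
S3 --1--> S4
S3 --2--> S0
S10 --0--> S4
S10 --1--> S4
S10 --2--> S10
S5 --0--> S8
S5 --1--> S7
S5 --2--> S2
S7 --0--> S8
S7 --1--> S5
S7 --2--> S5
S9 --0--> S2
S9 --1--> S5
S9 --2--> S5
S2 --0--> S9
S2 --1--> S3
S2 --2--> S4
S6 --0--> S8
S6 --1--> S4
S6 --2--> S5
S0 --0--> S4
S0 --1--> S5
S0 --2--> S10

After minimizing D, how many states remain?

All states are reachable from the start state.
Initial partition by acceptance: {S2,S4,S5,S8} | {S0,S1,S3,S6,S7,S9,S10}.
Refine {S2,S4,S5,S8} on symbol 0: members go to different blocks, giving {S2,S8} and {S4,S5}.
On input 0, block {S0,S1,S3,S6,S7,S9,S10} splits into {S1,S6,S7,S9} and {S0,S3,S10}.
No further refinement is possible. Final partition (4 blocks): {S2,S8} | {S1,S6,S7,S9} | {S4,S5} | {S0,S3,S10}.

4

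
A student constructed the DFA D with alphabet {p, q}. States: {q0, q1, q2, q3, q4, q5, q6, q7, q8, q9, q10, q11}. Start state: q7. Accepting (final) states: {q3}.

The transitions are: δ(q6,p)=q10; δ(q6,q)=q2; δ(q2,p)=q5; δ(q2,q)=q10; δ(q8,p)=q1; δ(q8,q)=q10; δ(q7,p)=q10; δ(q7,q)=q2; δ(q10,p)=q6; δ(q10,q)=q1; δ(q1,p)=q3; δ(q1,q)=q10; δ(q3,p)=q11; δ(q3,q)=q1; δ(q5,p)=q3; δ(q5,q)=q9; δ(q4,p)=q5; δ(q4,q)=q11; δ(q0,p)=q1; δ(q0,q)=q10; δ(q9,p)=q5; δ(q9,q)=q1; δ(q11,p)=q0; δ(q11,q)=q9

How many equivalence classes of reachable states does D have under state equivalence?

9

First remove the unreachable states {q4,q8}; 10 states remain.
Start with accepting vs non-accepting: {q3} | {q0,q1,q2,q5,q6,q7,q9,q10,q11}.
On input p, block {q0,q1,q2,q5,q6,q7,q9,q10,q11} splits into {q0,q2,q6,q7,q9,q10,q11} and {q1,q5}.
On input p, block {q0,q2,q6,q7,q9,q10,q11} splits into {q6,q7,q10,q11} and {q0,q2,q9}.
Split {q6,q7,q10,q11} by δ(·,p) → {q6,q7,q10} and {q11}.
Split {q6,q7,q10} by δ(·,q) → {q6,q7} and {q10}.
Refine {q1,q5} on symbol q: members go to different blocks, giving {q1} and {q5}.
Refine {q0,q2,q9} on symbol p: members go to different blocks, giving {q2,q9} and {q0}.
Refine {q2,q9} on symbol q: members go to different blocks, giving {q2} and {q9}.
The partition is now stable with 9 blocks: {q3} | {q6,q7} | {q1} | {q2} | {q11} | {q10} | {q5} | {q0} | {q9}.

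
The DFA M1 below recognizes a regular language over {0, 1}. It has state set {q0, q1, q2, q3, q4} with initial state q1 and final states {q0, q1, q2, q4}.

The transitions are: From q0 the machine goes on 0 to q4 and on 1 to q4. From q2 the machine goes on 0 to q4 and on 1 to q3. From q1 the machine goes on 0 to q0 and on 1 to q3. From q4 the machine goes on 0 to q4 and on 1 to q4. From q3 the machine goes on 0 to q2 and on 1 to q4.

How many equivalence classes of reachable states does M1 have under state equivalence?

Start with accepting vs non-accepting: {q0,q1,q2,q4} | {q3}.
Refine {q0,q1,q2,q4} on symbol 1: members go to different blocks, giving {q0,q4} and {q1,q2}.
The partition is now stable with 3 blocks: {q0,q4} | {q3} | {q1,q2}.

3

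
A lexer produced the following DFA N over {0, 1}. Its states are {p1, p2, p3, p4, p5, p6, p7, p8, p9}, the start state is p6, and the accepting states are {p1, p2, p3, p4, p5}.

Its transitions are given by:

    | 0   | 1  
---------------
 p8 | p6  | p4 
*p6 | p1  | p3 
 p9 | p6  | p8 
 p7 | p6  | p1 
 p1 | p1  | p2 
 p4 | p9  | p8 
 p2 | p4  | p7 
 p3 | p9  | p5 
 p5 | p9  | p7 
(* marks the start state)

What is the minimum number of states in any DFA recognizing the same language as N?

Every state is reachable, so we keep all 9.
Initial partition by acceptance: {p1,p2,p3,p4,p5} | {p6,p7,p8,p9}.
Split {p1,p2,p3,p4,p5} by δ(·,0) → {p3,p4,p5} and {p1,p2}.
Refine {p3,p4,p5} on symbol 1: members go to different blocks, giving {p4,p5} and {p3}.
Refine {p6,p7,p8,p9} on symbol 0: members go to different blocks, giving {p7,p8,p9} and {p6}.
Split {p7,p8,p9} by δ(·,1) → {p7} and {p8} and {p9}.
Split {p4,p5} by δ(·,1) → {p4} and {p5}.
On input 0, block {p1,p2} splits into {p1} and {p2}.
The partition is now stable with 9 blocks: {p4} | {p7} | {p1} | {p3} | {p6} | {p8} | {p9} | {p5} | {p2}.

9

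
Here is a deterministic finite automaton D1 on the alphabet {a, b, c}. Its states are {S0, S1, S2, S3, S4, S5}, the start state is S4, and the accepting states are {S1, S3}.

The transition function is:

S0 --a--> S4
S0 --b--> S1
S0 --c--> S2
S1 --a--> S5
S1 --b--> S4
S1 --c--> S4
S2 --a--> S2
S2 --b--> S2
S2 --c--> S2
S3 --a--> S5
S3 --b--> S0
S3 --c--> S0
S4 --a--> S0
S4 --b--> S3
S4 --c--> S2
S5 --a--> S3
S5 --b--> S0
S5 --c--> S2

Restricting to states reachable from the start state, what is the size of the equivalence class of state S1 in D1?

Every state is reachable, so we keep all 6.
Start with accepting vs non-accepting: {S1,S3} | {S0,S2,S4,S5}.
Split {S0,S2,S4,S5} by δ(·,a) → {S0,S2,S4} and {S5}.
Refine {S0,S2,S4} on symbol b: members go to different blocks, giving {S0,S4} and {S2}.
Stable partition: {S1,S3} | {S0,S4} | {S5} | {S2} — 4 equivalence classes.
State S1 belongs to the block {S1,S3}, which has 2 states.

2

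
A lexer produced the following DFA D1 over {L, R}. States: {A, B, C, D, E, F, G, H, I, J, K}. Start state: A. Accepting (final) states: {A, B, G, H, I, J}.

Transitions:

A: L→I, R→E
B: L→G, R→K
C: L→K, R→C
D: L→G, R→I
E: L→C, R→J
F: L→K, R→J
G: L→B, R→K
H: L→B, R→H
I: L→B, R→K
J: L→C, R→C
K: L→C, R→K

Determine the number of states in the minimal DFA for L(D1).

5

Reachable states from the start: {A,B,C,E,G,I,J,K}. Unreachable: {D,F,H} — drop them.
Initial partition by acceptance: {A,B,G,I,J} | {C,E,K}.
Refine {A,B,G,I,J} on symbol L: members go to different blocks, giving {A,B,G,I} and {J}.
Refine {C,E,K} on symbol R: members go to different blocks, giving {C,K} and {E}.
On input R, block {A,B,G,I} splits into {B,G,I} and {A}.
Stable partition: {B,G,I} | {C,K} | {J} | {E} | {A} — 5 equivalence classes.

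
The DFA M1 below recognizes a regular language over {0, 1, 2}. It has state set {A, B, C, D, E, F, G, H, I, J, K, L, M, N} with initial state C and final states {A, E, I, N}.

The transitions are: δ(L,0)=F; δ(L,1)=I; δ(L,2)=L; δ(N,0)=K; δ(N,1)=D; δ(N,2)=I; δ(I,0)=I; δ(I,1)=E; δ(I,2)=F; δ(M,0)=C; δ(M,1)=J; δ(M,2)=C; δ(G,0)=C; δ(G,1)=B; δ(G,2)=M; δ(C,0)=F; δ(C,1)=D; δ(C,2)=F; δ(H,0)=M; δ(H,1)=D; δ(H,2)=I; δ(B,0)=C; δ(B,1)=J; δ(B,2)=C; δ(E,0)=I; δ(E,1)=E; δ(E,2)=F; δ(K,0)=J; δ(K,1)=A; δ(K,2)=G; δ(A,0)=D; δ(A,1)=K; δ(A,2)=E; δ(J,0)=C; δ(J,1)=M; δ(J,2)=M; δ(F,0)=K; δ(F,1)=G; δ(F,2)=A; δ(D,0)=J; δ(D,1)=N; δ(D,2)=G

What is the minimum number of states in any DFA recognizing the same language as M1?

States {H,L} cannot be reached from the start state, so discard them.
P0 = {A,E,I,N} | {B,C,D,F,G,J,K,M}.
Refine {A,E,I,N} on symbol 0: members go to different blocks, giving {A,N} and {E,I}.
Split {B,C,D,F,G,J,K,M} by δ(·,1) → {B,C,F,G,J,M} and {D,K}.
Refine {B,C,F,G,J,M} on symbol 0: members go to different blocks, giving {B,C,G,J,M} and {F}.
Split {B,C,G,J,M} by δ(·,0) → {B,G,J,M} and {C}.
Refine {B,G,J,M} on symbol 2: members go to different blocks, giving {B,M} and {G,J}.
Stable partition: {A,N} | {B,M} | {E,I} | {D,K} | {F} | {C} | {G,J} — 7 equivalence classes.

7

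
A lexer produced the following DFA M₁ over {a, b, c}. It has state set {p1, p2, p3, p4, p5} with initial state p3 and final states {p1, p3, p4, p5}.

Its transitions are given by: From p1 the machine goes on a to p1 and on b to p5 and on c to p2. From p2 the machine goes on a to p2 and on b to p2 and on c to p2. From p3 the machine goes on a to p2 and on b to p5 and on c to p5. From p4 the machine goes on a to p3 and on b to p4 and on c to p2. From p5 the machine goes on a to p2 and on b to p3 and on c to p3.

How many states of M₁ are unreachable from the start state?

2

Starting at p3 and following transitions, the reachable set is {p2, p3, p5}. That leaves p1, p4 unreachable — 2 in total.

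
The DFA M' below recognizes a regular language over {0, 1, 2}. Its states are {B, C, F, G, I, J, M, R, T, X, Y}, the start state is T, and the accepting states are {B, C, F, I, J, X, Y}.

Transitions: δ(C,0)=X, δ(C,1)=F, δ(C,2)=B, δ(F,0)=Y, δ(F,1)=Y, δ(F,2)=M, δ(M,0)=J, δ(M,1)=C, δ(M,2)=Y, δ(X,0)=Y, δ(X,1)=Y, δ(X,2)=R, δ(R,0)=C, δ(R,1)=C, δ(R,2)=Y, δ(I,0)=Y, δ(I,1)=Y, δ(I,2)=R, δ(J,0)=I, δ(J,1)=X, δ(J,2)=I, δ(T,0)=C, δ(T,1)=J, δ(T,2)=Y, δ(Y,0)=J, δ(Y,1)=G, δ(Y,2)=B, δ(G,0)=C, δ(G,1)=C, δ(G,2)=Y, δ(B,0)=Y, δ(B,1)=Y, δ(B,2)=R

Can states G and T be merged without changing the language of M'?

All states are reachable from the start state.
Start with accepting vs non-accepting: {B,C,F,I,J,X,Y} | {G,M,R,T}.
On input 1, block {B,C,F,I,J,X,Y} splits into {B,C,F,I,J,X} and {Y}.
Refine {B,C,F,I,J,X} on symbol 0: members go to different blocks, giving {B,F,I,X} and {C,J}.
No further refinement is possible. Final partition (4 blocks): {B,F,I,X} | {G,M,R,T} | {Y} | {C,J}.
G and T lie in the same block of the stable partition, so they are equivalent — no string distinguishes them.

Yes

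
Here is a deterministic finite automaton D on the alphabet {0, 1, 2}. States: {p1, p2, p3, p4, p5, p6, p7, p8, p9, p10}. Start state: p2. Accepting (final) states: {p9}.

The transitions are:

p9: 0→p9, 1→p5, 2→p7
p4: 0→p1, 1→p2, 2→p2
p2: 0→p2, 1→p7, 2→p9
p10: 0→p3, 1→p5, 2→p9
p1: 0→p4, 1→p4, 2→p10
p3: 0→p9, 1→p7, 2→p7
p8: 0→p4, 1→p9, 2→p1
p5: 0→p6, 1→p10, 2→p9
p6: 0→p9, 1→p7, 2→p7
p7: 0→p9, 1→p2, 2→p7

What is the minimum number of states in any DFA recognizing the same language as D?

First remove the unreachable states {p1,p4,p8}; 7 states remain.
P0 = {p9} | {p2,p3,p5,p6,p7,p10}.
Refine {p2,p3,p5,p6,p7,p10} on symbol 0: members go to different blocks, giving {p2,p5,p10} and {p3,p6,p7}.
Refine {p2,p5,p10} on symbol 0: members go to different blocks, giving {p5,p10} and {p2}.
On input 1, block {p3,p6,p7} splits into {p3,p6} and {p7}.
No further refinement is possible. Final partition (5 blocks): {p9} | {p5,p10} | {p3,p6} | {p2} | {p7}.

5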